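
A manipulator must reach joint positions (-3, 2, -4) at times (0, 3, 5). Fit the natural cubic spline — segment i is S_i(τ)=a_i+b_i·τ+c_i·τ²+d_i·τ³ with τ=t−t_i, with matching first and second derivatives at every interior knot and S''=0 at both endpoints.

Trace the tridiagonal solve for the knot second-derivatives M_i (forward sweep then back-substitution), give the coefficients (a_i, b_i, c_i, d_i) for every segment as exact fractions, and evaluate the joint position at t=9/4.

  seg 0: a=-3 b=46/15 c=0 d=-7/45
  seg 1: a=2 b=-17/15 c=-7/5 d=7/30
S(9/4) = 681/320

Δ: Δ0=5/3, Δ1=-3
row 1: diag=10, rhs=-28; c'=1/5, d'=-14/5
back: M1=-14/5
M: M0=0, M1=-14/5, M2=0
seg 0: a=-3, c=M0/2=0, d=(M1−M0)/(6·3)=-7/45, b=Δ0−h0·(2M0+M1)/6=46/15
seg 1: a=2, c=M1/2=-7/5, d=(M2−M1)/(6·2)=7/30, b=Δ1−h1·(2M1+M2)/6=-17/15
t_q=9/4 → seg 0, τ=9/4; S=-3+46/15·τ+0·τ²+-7/45·τ³=681/320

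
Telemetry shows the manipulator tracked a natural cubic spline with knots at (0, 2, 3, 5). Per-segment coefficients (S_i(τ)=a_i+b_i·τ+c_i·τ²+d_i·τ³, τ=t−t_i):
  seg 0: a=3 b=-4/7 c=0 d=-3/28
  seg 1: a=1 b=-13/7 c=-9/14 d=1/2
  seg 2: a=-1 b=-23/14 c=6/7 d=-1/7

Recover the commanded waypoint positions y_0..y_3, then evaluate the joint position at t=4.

y_0=3 y_1=1 y_2=-1 y_3=-2
S(4) = -27/14

y_0 = S_0(0) = a_0 = 3
y_1 = S_1(0) = a_1 = 1
y_2 = S_2(0) = a_2 = -1
y_3 = S_2(2) = -2
t_q=4 is in segment 2 (τ=1); S_2(τ)=-27/14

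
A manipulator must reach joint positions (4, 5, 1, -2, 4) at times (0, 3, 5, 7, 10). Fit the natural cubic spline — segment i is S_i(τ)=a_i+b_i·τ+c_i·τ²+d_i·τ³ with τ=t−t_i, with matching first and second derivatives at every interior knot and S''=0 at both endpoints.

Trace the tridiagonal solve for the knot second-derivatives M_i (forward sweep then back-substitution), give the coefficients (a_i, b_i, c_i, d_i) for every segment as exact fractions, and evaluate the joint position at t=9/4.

Δ: Δ0=1/3, Δ1=-2, Δ2=-3/2, Δ3=2
row 1: diag=10, rhs=-14; c'=1/5, d'=-7/5
row 2: denom=8−2·1/5=38/5; d'=(3−2·-7/5)/(38/5)=29/38
row 3: denom=10−2·5/19=180/19; d'=(21−2·29/38)/(180/19)=37/18
back: M3=37/18
back: M2=29/38−5/19·37/18=2/9
back: M1=-7/5−1/5·2/9=-13/9
M: M0=0, M1=-13/9, M2=2/9, M3=37/18, M4=0
seg 0: a=4, c=M0/2=0, d=(M1−M0)/(6·3)=-13/162, b=Δ0−h0·(2M0+M1)/6=19/18
seg 1: a=5, c=M1/2=-13/18, d=(M2−M1)/(6·2)=5/36, b=Δ1−h1·(2M1+M2)/6=-10/9
seg 2: a=1, c=M2/2=1/9, d=(M3−M2)/(6·2)=11/72, b=Δ2−h2·(2M2+M3)/6=-7/3
seg 3: a=-2, c=M3/2=37/36, d=(M4−M3)/(6·3)=-37/324, b=Δ3−h3·(2M3+M4)/6=-1/18
t_q=9/4 → seg 0, τ=9/4; S=4+19/18·τ+0·τ²+-13/162·τ³=699/128

  seg 0: a=4 b=19/18 c=0 d=-13/162
  seg 1: a=5 b=-10/9 c=-13/18 d=5/36
  seg 2: a=1 b=-7/3 c=1/9 d=11/72
  seg 3: a=-2 b=-1/18 c=37/36 d=-37/324
S(9/4) = 699/128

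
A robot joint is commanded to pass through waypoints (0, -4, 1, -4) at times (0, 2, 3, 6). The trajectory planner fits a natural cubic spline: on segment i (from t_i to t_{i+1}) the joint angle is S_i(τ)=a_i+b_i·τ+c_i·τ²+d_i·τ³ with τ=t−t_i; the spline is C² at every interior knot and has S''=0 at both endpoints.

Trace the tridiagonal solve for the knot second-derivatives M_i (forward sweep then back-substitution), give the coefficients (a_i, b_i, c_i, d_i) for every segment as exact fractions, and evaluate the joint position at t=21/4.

Δ: Δ0=-2, Δ1=5, Δ2=-5/3
row 1: diag=6, rhs=42; c'=1/6, d'=7
row 2: denom=8−1·1/6=47/6; d'=(-40−1·7)/(47/6)=-6
back: M2=-6
back: M1=7−1/6·-6=8
M: M0=0, M1=8, M2=-6, M3=0
seg 0: a=0, c=M0/2=0, d=(M1−M0)/(6·2)=2/3, b=Δ0−h0·(2M0+M1)/6=-14/3
seg 1: a=-4, c=M1/2=4, d=(M2−M1)/(6·1)=-7/3, b=Δ1−h1·(2M1+M2)/6=10/3
seg 2: a=1, c=M2/2=-3, d=(M3−M2)/(6·3)=1/3, b=Δ2−h2·(2M2+M3)/6=13/3
t_q=21/4 → seg 2, τ=9/4; S=1+13/3·τ+-3·τ²+1/3·τ³=-41/64

  seg 0: a=0 b=-14/3 c=0 d=2/3
  seg 1: a=-4 b=10/3 c=4 d=-7/3
  seg 2: a=1 b=13/3 c=-3 d=1/3
S(21/4) = -41/64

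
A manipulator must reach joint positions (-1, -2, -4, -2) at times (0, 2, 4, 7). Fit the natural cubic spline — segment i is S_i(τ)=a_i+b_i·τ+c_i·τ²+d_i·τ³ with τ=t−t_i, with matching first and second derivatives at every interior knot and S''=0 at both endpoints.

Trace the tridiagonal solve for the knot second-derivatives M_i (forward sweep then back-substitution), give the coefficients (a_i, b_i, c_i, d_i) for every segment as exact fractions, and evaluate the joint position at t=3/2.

Δ: Δ0=-1/2, Δ1=-1, Δ2=2/3
row 1: diag=8, rhs=-3; c'=1/4, d'=-3/8
row 2: denom=10−2·1/4=19/2; d'=(10−2·-3/8)/(19/2)=43/38
back: M2=43/38
back: M1=-3/8−1/4·43/38=-25/38
M: M0=0, M1=-25/38, M2=43/38, M3=0
seg 0: a=-1, c=M0/2=0, d=(M1−M0)/(6·2)=-25/456, b=Δ0−h0·(2M0+M1)/6=-16/57
seg 1: a=-2, c=M1/2=-25/76, d=(M2−M1)/(6·2)=17/114, b=Δ1−h1·(2M1+M2)/6=-107/114
seg 2: a=-4, c=M2/2=43/76, d=(M3−M2)/(6·3)=-43/684, b=Δ2−h2·(2M2+M3)/6=-53/114
t_q=3/2 → seg 0, τ=3/2; S=-1+-16/57·τ+0·τ²+-25/456·τ³=-1953/1216

  seg 0: a=-1 b=-16/57 c=0 d=-25/456
  seg 1: a=-2 b=-107/114 c=-25/76 d=17/114
  seg 2: a=-4 b=-53/114 c=43/76 d=-43/684
S(3/2) = -1953/1216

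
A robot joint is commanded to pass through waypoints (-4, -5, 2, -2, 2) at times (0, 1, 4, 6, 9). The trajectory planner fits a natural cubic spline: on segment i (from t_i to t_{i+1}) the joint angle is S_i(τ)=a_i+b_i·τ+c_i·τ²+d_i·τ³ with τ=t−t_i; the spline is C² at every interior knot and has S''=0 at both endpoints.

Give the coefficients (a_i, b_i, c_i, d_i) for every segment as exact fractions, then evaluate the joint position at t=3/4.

Δ: Δ0=-1, Δ1=7/3, Δ2=-2, Δ3=4/3
row 1: diag=8, rhs=20; c'=3/8, d'=5/2
row 2: denom=10−3·3/8=71/8; d'=(-26−3·5/2)/(71/8)=-268/71
row 3: denom=10−2·16/71=678/71; d'=(20−2·-268/71)/(678/71)=326/113
back: M3=326/113
back: M2=-268/71−16/71·326/113=-500/113
back: M1=5/2−3/8·-500/113=470/113
M: M0=0, M1=470/113, M2=-500/113, M3=326/113, M4=0
seg 0: a=-4, c=M0/2=0, d=(M1−M0)/(6·1)=235/339, b=Δ0−h0·(2M0+M1)/6=-574/339
seg 1: a=-5, c=M1/2=235/113, d=(M2−M1)/(6·3)=-485/1017, b=Δ1−h1·(2M1+M2)/6=131/339
seg 2: a=2, c=M2/2=-250/113, d=(M3−M2)/(6·2)=413/678, b=Δ2−h2·(2M2+M3)/6=-4/339
seg 3: a=-2, c=M3/2=163/113, d=(M4−M3)/(6·3)=-163/1017, b=Δ3−h3·(2M3+M4)/6=-526/339
t_q=3/4 → seg 0, τ=3/4; S=-4+-574/339·τ+0·τ²+235/339·τ³=-35997/7232

  seg 0: a=-4 b=-574/339 c=0 d=235/339
  seg 1: a=-5 b=131/339 c=235/113 d=-485/1017
  seg 2: a=2 b=-4/339 c=-250/113 d=413/678
  seg 3: a=-2 b=-526/339 c=163/113 d=-163/1017
S(3/4) = -35997/7232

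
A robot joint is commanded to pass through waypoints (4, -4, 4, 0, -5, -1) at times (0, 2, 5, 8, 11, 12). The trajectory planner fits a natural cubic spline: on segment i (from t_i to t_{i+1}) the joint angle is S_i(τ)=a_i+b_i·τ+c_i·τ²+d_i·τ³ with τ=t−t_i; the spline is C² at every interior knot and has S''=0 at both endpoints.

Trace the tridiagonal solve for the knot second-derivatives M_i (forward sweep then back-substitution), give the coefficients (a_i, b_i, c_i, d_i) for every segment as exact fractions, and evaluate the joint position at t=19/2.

Δ: Δ0=-4, Δ1=8/3, Δ2=-4/3, Δ3=-5/3, Δ4=4
row 1: diag=10, rhs=40; c'=3/10, d'=4
row 2: denom=12−3·3/10=111/10; d'=(-24−3·4)/(111/10)=-120/37
row 3: denom=12−3·10/37=414/37; d'=(-2−3·-120/37)/(414/37)=143/207
row 4: denom=8−3·37/138=331/46; d'=(34−3·143/207)/(331/46)=4406/993
back: M4=4406/993
back: M3=143/207−37/138·4406/993=-1486/2979
back: M2=-120/37−10/37·-1486/2979=-9260/2979
back: M1=4−3/10·-9260/2979=4898/993
M: M0=0, M1=4898/993, M2=-9260/2979, M3=-1486/2979, M4=4406/993, M5=0
seg 0: a=4, c=M0/2=0, d=(M1−M0)/(6·2)=2449/5958, b=Δ0−h0·(2M0+M1)/6=-16814/2979
seg 1: a=-4, c=M1/2=2449/993, d=(M2−M1)/(6·3)=-11977/26811, b=Δ1−h1·(2M1+M2)/6=-2120/2979
seg 2: a=4, c=M2/2=-4630/2979, d=(M3−M2)/(6·3)=3887/26811, b=Δ2−h2·(2M2+M3)/6=6031/2979
seg 3: a=0, c=M3/2=-743/2979, d=(M4−M3)/(6·3)=7352/26811, b=Δ3−h3·(2M3+M4)/6=-10088/2979
seg 4: a=-5, c=M4/2=2203/993, d=(M5−M4)/(6·1)=-2203/2979, b=Δ4−h4·(2M4+M5)/6=7510/2979
t_q=19/2 → seg 3, τ=3/2; S=0+-10088/2979·τ+-743/2979·τ²+7352/26811·τ³=-6243/1324

  seg 0: a=4 b=-16814/2979 c=0 d=2449/5958
  seg 1: a=-4 b=-2120/2979 c=2449/993 d=-11977/26811
  seg 2: a=4 b=6031/2979 c=-4630/2979 d=3887/26811
  seg 3: a=0 b=-10088/2979 c=-743/2979 d=7352/26811
  seg 4: a=-5 b=7510/2979 c=2203/993 d=-2203/2979
S(19/2) = -6243/1324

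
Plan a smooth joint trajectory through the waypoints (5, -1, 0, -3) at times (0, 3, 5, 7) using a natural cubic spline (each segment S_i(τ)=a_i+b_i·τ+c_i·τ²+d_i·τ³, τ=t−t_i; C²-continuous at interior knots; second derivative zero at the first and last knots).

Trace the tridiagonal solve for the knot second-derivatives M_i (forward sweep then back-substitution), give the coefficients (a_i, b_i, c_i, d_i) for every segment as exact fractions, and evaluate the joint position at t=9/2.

Δ: Δ0=-2, Δ1=1/2, Δ2=-3/2
row 1: diag=10, rhs=15; c'=1/5, d'=3/2
row 2: denom=8−2·1/5=38/5; d'=(-12−2·3/2)/(38/5)=-75/38
back: M2=-75/38
back: M1=3/2−1/5·-75/38=36/19
M: M0=0, M1=36/19, M2=-75/38, M3=0
seg 0: a=5, c=M0/2=0, d=(M1−M0)/(6·3)=2/19, b=Δ0−h0·(2M0+M1)/6=-56/19
seg 1: a=-1, c=M1/2=18/19, d=(M2−M1)/(6·2)=-49/152, b=Δ1−h1·(2M1+M2)/6=-2/19
seg 2: a=0, c=M2/2=-75/76, d=(M3−M2)/(6·2)=25/152, b=Δ2−h2·(2M2+M3)/6=-7/38
t_q=9/2 → seg 1, τ=3/2; S=-1+-2/19·τ+18/19·τ²+-49/152·τ³=-139/1216

  seg 0: a=5 b=-56/19 c=0 d=2/19
  seg 1: a=-1 b=-2/19 c=18/19 d=-49/152
  seg 2: a=0 b=-7/38 c=-75/76 d=25/152
S(9/2) = -139/1216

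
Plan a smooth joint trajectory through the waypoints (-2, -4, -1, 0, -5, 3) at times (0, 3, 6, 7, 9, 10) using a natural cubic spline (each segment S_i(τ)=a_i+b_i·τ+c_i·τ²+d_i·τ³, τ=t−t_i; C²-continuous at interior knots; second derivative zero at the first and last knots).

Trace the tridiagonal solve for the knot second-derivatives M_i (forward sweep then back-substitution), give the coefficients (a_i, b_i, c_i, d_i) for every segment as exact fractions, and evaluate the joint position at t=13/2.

Δ: Δ0=-2/3, Δ1=1, Δ2=1, Δ3=-5/2, Δ4=8
row 1: diag=12, rhs=10; c'=1/4, d'=5/6
row 2: denom=8−3·1/4=29/4; d'=(0−3·5/6)/(29/4)=-10/29
row 3: denom=6−1·4/29=170/29; d'=(-21−1·-10/29)/(170/29)=-599/170
row 4: denom=6−2·29/85=452/85; d'=(63−2·-599/170)/(452/85)=2977/226
back: M4=2977/226
back: M3=-599/170−29/85·2977/226=-906/113
back: M2=-10/29−4/29·-906/113=86/113
back: M1=5/6−1/4·86/113=218/339
M: M0=0, M1=218/339, M2=86/113, M3=-906/113, M4=2977/226, M5=0
seg 0: a=-2, c=M0/2=0, d=(M1−M0)/(6·3)=109/3051, b=Δ0−h0·(2M0+M1)/6=-335/339
seg 1: a=-4, c=M1/2=109/339, d=(M2−M1)/(6·3)=20/3051, b=Δ1−h1·(2M1+M2)/6=-8/339
seg 2: a=-1, c=M2/2=43/113, d=(M3−M2)/(6·1)=-496/339, b=Δ2−h2·(2M2+M3)/6=706/339
seg 3: a=0, c=M3/2=-453/113, d=(M4−M3)/(6·2)=4789/2712, b=Δ3−h3·(2M3+M4)/6=-524/339
seg 4: a=-5, c=M4/2=2977/452, d=(M5−M4)/(6·1)=-2977/1356, b=Δ4−h4·(2M4+M5)/6=2447/678
t_q=13/2 → seg 2, τ=1/2; S=-1+706/339·τ+43/113·τ²+-496/339·τ³=-21/452

  seg 0: a=-2 b=-335/339 c=0 d=109/3051
  seg 1: a=-4 b=-8/339 c=109/339 d=20/3051
  seg 2: a=-1 b=706/339 c=43/113 d=-496/339
  seg 3: a=0 b=-524/339 c=-453/113 d=4789/2712
  seg 4: a=-5 b=2447/678 c=2977/452 d=-2977/1356
S(13/2) = -21/452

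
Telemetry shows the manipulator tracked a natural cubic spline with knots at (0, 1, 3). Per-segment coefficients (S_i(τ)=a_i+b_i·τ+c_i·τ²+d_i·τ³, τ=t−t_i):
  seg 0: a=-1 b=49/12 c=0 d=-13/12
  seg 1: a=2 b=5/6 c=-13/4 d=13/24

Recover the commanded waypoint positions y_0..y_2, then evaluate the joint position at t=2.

y_0 = S_0(0) = a_0 = -1
y_1 = S_1(0) = a_1 = 2
y_2 = S_1(2) = -5
t_q=2 is in segment 1 (τ=1); S_1(τ)=1/8

y_0=-1 y_1=2 y_2=-5
S(2) = 1/8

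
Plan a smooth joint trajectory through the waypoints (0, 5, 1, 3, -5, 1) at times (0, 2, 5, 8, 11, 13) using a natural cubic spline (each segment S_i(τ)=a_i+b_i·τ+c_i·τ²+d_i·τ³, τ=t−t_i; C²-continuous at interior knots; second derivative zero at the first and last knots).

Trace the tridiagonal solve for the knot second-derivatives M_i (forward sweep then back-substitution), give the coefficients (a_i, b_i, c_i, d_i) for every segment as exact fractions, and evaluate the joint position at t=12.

  seg 0: a=0 b=26875/7614 c=0 d=-980/3807
  seg 1: a=5 b=3355/7614 c=-1960/1269 d=21773/68526
  seg 2: a=1 b=-943/3807 c=10013/7614 d=-491/1458
  seg 3: a=3 b=-11039/7614 c=-6532/3807 d=29927/68526
  seg 4: a=-5 b=179/3807 c=5621/2538 d=-5621/15228
S(12) = -15773/5076

Δ: Δ0=5/2, Δ1=-4/3, Δ2=2/3, Δ3=-8/3, Δ4=3
row 1: diag=10, rhs=-23; c'=3/10, d'=-23/10
row 2: denom=12−3·3/10=111/10; d'=(12−3·-23/10)/(111/10)=63/37
row 3: denom=12−3·10/37=414/37; d'=(-20−3·63/37)/(414/37)=-929/414
row 4: denom=10−3·37/138=423/46; d'=(34−3·-929/414)/(423/46)=5621/1269
back: M4=5621/1269
back: M3=-929/414−37/138·5621/1269=-13064/3807
back: M2=63/37−10/37·-13064/3807=10013/3807
back: M1=-23/10−3/10·10013/3807=-3920/1269
M: M0=0, M1=-3920/1269, M2=10013/3807, M3=-13064/3807, M4=5621/1269, M5=0
seg 0: a=0, c=M0/2=0, d=(M1−M0)/(6·2)=-980/3807, b=Δ0−h0·(2M0+M1)/6=26875/7614
seg 1: a=5, c=M1/2=-1960/1269, d=(M2−M1)/(6·3)=21773/68526, b=Δ1−h1·(2M1+M2)/6=3355/7614
seg 2: a=1, c=M2/2=10013/7614, d=(M3−M2)/(6·3)=-491/1458, b=Δ2−h2·(2M2+M3)/6=-943/3807
seg 3: a=3, c=M3/2=-6532/3807, d=(M4−M3)/(6·3)=29927/68526, b=Δ3−h3·(2M3+M4)/6=-11039/7614
seg 4: a=-5, c=M4/2=5621/2538, d=(M5−M4)/(6·2)=-5621/15228, b=Δ4−h4·(2M4+M5)/6=179/3807
t_q=12 → seg 4, τ=1; S=-5+179/3807·τ+5621/2538·τ²+-5621/15228·τ³=-15773/5076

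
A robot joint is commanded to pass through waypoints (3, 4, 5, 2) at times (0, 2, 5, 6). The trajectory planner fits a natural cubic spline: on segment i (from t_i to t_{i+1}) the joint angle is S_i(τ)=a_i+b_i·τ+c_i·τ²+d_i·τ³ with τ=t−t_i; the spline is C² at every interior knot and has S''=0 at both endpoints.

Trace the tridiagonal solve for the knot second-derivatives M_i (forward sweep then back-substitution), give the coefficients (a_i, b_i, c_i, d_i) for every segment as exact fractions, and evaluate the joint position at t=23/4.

Δ: Δ0=1/2, Δ1=1/3, Δ2=-3
row 1: diag=10, rhs=-1; c'=3/10, d'=-1/10
row 2: denom=8−3·3/10=71/10; d'=(-20−3·-1/10)/(71/10)=-197/71
back: M2=-197/71
back: M1=-1/10−3/10·-197/71=52/71
M: M0=0, M1=52/71, M2=-197/71, M3=0
seg 0: a=3, c=M0/2=0, d=(M1−M0)/(6·2)=13/213, b=Δ0−h0·(2M0+M1)/6=109/426
seg 1: a=4, c=M1/2=26/71, d=(M2−M1)/(6·3)=-83/426, b=Δ1−h1·(2M1+M2)/6=421/426
seg 2: a=5, c=M2/2=-197/142, d=(M3−M2)/(6·1)=197/426, b=Δ2−h2·(2M2+M3)/6=-442/213
t_q=23/4 → seg 2, τ=3/4; S=5+-442/213·τ+-197/142·τ²+197/426·τ³=25977/9088

  seg 0: a=3 b=109/426 c=0 d=13/213
  seg 1: a=4 b=421/426 c=26/71 d=-83/426
  seg 2: a=5 b=-442/213 c=-197/142 d=197/426
S(23/4) = 25977/9088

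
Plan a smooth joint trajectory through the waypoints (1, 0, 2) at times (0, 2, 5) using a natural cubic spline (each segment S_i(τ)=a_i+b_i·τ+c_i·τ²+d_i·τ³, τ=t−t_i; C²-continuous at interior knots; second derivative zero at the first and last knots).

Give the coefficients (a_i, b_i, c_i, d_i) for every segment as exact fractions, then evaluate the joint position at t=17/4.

Δ: Δ0=-1/2, Δ1=2/3
row 1: diag=10, rhs=7; c'=3/10, d'=7/10
back: M1=7/10
M: M0=0, M1=7/10, M2=0
seg 0: a=1, c=M0/2=0, d=(M1−M0)/(6·2)=7/120, b=Δ0−h0·(2M0+M1)/6=-11/15
seg 1: a=0, c=M1/2=7/20, d=(M2−M1)/(6·3)=-7/180, b=Δ1−h1·(2M1+M2)/6=-1/30
t_q=17/4 → seg 1, τ=9/4; S=0+-1/30·τ+7/20·τ²+-7/180·τ³=321/256

  seg 0: a=1 b=-11/15 c=0 d=7/120
  seg 1: a=0 b=-1/30 c=7/20 d=-7/180
S(17/4) = 321/256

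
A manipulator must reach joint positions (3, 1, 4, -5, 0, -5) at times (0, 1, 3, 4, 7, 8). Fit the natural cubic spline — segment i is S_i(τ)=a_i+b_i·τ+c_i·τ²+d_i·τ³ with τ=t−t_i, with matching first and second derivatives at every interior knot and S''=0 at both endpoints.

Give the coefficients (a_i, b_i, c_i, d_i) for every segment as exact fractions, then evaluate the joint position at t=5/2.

Δ: Δ0=-2, Δ1=3/2, Δ2=-9, Δ3=5/3, Δ4=-5
row 1: diag=6, rhs=21; c'=1/3, d'=7/2
row 2: denom=6−2·1/3=16/3; d'=(-63−2·7/2)/(16/3)=-105/8
row 3: denom=8−1·3/16=125/16; d'=(64−1·-105/8)/(125/16)=1234/125
row 4: denom=8−3·48/125=856/125; d'=(-40−3·1234/125)/(856/125)=-4351/428
back: M4=-4351/428
back: M3=1234/125−48/125·-4351/428=1474/107
back: M2=-105/8−3/16·1474/107=-6723/428
back: M1=7/2−1/3·-6723/428=3739/428
M: M0=0, M1=3739/428, M2=-6723/428, M3=1474/107, M4=-4351/428, M5=0
seg 0: a=3, c=M0/2=0, d=(M1−M0)/(6·1)=3739/2568, b=Δ0−h0·(2M0+M1)/6=-8875/2568
seg 1: a=1, c=M1/2=3739/856, d=(M2−M1)/(6·2)=-5231/2568, b=Δ1−h1·(2M1+M2)/6=1171/1284
seg 2: a=4, c=M2/2=-6723/856, d=(M3−M2)/(6·1)=12619/2568, b=Δ2−h2·(2M2+M3)/6=-7781/1284
seg 3: a=-5, c=M3/2=737/107, d=(M4−M3)/(6·3)=-10247/7704, b=Δ3−h3·(2M3+M4)/6=-18043/2568
seg 4: a=0, c=M4/2=-4351/856, d=(M5−M4)/(6·1)=4351/2568, b=Δ4−h4·(2M4+M5)/6=-2069/1284
t_q=5/2 → seg 1, τ=3/2; S=1+1171/1284·τ+3739/856·τ²+-5231/2568·τ³=36439/6848

  seg 0: a=3 b=-8875/2568 c=0 d=3739/2568
  seg 1: a=1 b=1171/1284 c=3739/856 d=-5231/2568
  seg 2: a=4 b=-7781/1284 c=-6723/856 d=12619/2568
  seg 3: a=-5 b=-18043/2568 c=737/107 d=-10247/7704
  seg 4: a=0 b=-2069/1284 c=-4351/856 d=4351/2568
S(5/2) = 36439/6848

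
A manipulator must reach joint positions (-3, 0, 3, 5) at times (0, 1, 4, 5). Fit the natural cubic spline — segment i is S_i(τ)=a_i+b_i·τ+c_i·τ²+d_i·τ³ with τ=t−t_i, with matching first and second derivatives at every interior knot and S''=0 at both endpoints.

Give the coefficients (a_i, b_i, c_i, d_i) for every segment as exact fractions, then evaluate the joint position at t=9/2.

  seg 0: a=-3 b=184/55 c=0 d=-19/55
  seg 1: a=0 b=127/55 c=-57/55 d=1/5
  seg 2: a=3 b=82/55 c=42/55 d=-14/55
S(9/2) = 859/220

Δ: Δ0=3, Δ1=1, Δ2=2
row 1: diag=8, rhs=-12; c'=3/8, d'=-3/2
row 2: denom=8−3·3/8=55/8; d'=(6−3·-3/2)/(55/8)=84/55
back: M2=84/55
back: M1=-3/2−3/8·84/55=-114/55
M: M0=0, M1=-114/55, M2=84/55, M3=0
seg 0: a=-3, c=M0/2=0, d=(M1−M0)/(6·1)=-19/55, b=Δ0−h0·(2M0+M1)/6=184/55
seg 1: a=0, c=M1/2=-57/55, d=(M2−M1)/(6·3)=1/5, b=Δ1−h1·(2M1+M2)/6=127/55
seg 2: a=3, c=M2/2=42/55, d=(M3−M2)/(6·1)=-14/55, b=Δ2−h2·(2M2+M3)/6=82/55
t_q=9/2 → seg 2, τ=1/2; S=3+82/55·τ+42/55·τ²+-14/55·τ³=859/220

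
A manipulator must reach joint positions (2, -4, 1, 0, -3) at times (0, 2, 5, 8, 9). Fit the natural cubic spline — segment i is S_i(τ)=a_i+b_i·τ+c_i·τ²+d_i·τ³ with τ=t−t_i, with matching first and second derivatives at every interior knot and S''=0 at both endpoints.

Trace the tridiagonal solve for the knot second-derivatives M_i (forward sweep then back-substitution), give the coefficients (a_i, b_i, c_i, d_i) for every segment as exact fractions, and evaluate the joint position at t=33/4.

  seg 0: a=2 b=-1627/399 c=0 d=215/798
  seg 1: a=-4 b=-337/399 c=215/133 d=-311/1197
  seg 2: a=1 b=734/399 c=-96/133 d=-1/1197
  seg 3: a=0 b=-1003/399 c=-97/133 d=97/399
S(33/4) = -815/1216

Δ: Δ0=-3, Δ1=5/3, Δ2=-1/3, Δ3=-3
row 1: diag=10, rhs=28; c'=3/10, d'=14/5
row 2: denom=12−3·3/10=111/10; d'=(-12−3·14/5)/(111/10)=-68/37
row 3: denom=8−3·10/37=266/37; d'=(-16−3·-68/37)/(266/37)=-194/133
back: M3=-194/133
back: M2=-68/37−10/37·-194/133=-192/133
back: M1=14/5−3/10·-192/133=430/133
M: M0=0, M1=430/133, M2=-192/133, M3=-194/133, M4=0
seg 0: a=2, c=M0/2=0, d=(M1−M0)/(6·2)=215/798, b=Δ0−h0·(2M0+M1)/6=-1627/399
seg 1: a=-4, c=M1/2=215/133, d=(M2−M1)/(6·3)=-311/1197, b=Δ1−h1·(2M1+M2)/6=-337/399
seg 2: a=1, c=M2/2=-96/133, d=(M3−M2)/(6·3)=-1/1197, b=Δ2−h2·(2M2+M3)/6=734/399
seg 3: a=0, c=M3/2=-97/133, d=(M4−M3)/(6·1)=97/399, b=Δ3−h3·(2M3+M4)/6=-1003/399
t_q=33/4 → seg 3, τ=1/4; S=0+-1003/399·τ+-97/133·τ²+97/399·τ³=-815/1216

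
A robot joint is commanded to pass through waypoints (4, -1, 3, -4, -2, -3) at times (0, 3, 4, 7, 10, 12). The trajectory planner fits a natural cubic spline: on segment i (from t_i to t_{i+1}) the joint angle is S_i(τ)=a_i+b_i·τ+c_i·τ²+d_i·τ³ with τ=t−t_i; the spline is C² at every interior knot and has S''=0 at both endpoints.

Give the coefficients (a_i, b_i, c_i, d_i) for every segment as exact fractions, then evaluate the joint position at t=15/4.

Δ: Δ0=-5/3, Δ1=4, Δ2=-7/3, Δ3=2/3, Δ4=-1/2
row 1: diag=8, rhs=34; c'=1/8, d'=17/4
row 2: denom=8−1·1/8=63/8; d'=(-38−1·17/4)/(63/8)=-338/63
row 3: denom=12−3·8/21=76/7; d'=(18−3·-338/63)/(76/7)=179/57
row 4: denom=10−3·21/76=697/76; d'=(-7−3·179/57)/(697/76)=-1248/697
back: M4=-1248/697
back: M3=179/57−21/76·-1248/697=7601/2091
back: M2=-338/63−8/21·7601/2091=-14114/2091
back: M1=17/4−1/8·-14114/2091=10651/2091
M: M0=0, M1=10651/2091, M2=-14114/2091, M3=7601/2091, M4=-1248/697, M5=0
seg 0: a=4, c=M0/2=0, d=(M1−M0)/(6·3)=10651/37638, b=Δ0−h0·(2M0+M1)/6=-17621/4182
seg 1: a=-1, c=M1/2=10651/4182, d=(M2−M1)/(6·1)=-8255/4182, b=Δ1−h1·(2M1+M2)/6=7166/2091
seg 2: a=3, c=M2/2=-7057/2091, d=(M3−M2)/(6·3)=21715/37638, b=Δ2−h2·(2M2+M3)/6=3623/1394
seg 3: a=-4, c=M3/2=7601/4182, d=(M4−M3)/(6·3)=-11345/37638, b=Δ3−h3·(2M3+M4)/6=-85/41
seg 4: a=-2, c=M4/2=-624/697, d=(M5−M4)/(6·2)=104/697, b=Δ4−h4·(2M4+M5)/6=967/1394
t_q=15/4 → seg 1, τ=3/4; S=-1+7166/2091·τ+10651/4182·τ²+-8255/4182·τ³=11389/5248

  seg 0: a=4 b=-17621/4182 c=0 d=10651/37638
  seg 1: a=-1 b=7166/2091 c=10651/4182 d=-8255/4182
  seg 2: a=3 b=3623/1394 c=-7057/2091 d=21715/37638
  seg 3: a=-4 b=-85/41 c=7601/4182 d=-11345/37638
  seg 4: a=-2 b=967/1394 c=-624/697 d=104/697
S(15/4) = 11389/5248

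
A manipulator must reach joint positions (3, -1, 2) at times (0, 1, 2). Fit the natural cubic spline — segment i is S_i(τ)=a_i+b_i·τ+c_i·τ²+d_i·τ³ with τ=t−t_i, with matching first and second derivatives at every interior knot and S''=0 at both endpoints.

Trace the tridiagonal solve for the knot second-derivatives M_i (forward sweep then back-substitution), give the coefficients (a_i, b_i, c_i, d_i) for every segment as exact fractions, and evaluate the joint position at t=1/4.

Δ: Δ0=-4, Δ1=3
row 1: diag=4, rhs=42; c'=1/4, d'=21/2
back: M1=21/2
M: M0=0, M1=21/2, M2=0
seg 0: a=3, c=M0/2=0, d=(M1−M0)/(6·1)=7/4, b=Δ0−h0·(2M0+M1)/6=-23/4
seg 1: a=-1, c=M1/2=21/4, d=(M2−M1)/(6·1)=-7/4, b=Δ1−h1·(2M1+M2)/6=-1/2
t_q=1/4 → seg 0, τ=1/4; S=3+-23/4·τ+0·τ²+7/4·τ³=407/256

  seg 0: a=3 b=-23/4 c=0 d=7/4
  seg 1: a=-1 b=-1/2 c=21/4 d=-7/4
S(1/4) = 407/256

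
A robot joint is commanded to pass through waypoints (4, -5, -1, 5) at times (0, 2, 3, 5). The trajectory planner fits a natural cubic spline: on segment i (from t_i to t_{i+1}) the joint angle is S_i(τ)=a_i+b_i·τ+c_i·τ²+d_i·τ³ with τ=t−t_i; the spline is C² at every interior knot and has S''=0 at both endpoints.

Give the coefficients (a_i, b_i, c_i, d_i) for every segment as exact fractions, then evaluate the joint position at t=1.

  seg 0: a=4 b=-523/70 c=0 d=26/35
  seg 1: a=-5 b=101/70 c=156/35 d=-19/10
  seg 2: a=-1 b=163/35 c=-87/70 d=29/140
S(1) = -191/70

Δ: Δ0=-9/2, Δ1=4, Δ2=3
row 1: diag=6, rhs=51; c'=1/6, d'=17/2
row 2: denom=6−1·1/6=35/6; d'=(-6−1·17/2)/(35/6)=-87/35
back: M2=-87/35
back: M1=17/2−1/6·-87/35=312/35
M: M0=0, M1=312/35, M2=-87/35, M3=0
seg 0: a=4, c=M0/2=0, d=(M1−M0)/(6·2)=26/35, b=Δ0−h0·(2M0+M1)/6=-523/70
seg 1: a=-5, c=M1/2=156/35, d=(M2−M1)/(6·1)=-19/10, b=Δ1−h1·(2M1+M2)/6=101/70
seg 2: a=-1, c=M2/2=-87/70, d=(M3−M2)/(6·2)=29/140, b=Δ2−h2·(2M2+M3)/6=163/35
t_q=1 → seg 0, τ=1; S=4+-523/70·τ+0·τ²+26/35·τ³=-191/70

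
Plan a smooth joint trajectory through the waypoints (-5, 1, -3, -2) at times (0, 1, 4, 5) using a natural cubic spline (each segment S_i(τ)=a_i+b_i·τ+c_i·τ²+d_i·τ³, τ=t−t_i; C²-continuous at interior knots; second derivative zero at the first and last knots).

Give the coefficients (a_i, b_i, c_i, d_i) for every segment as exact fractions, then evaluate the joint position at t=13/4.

Δ: Δ0=6, Δ1=-4/3, Δ2=1
row 1: diag=8, rhs=-44; c'=3/8, d'=-11/2
row 2: denom=8−3·3/8=55/8; d'=(14−3·-11/2)/(55/8)=244/55
back: M2=244/55
back: M1=-11/2−3/8·244/55=-394/55
M: M0=0, M1=-394/55, M2=244/55, M3=0
seg 0: a=-5, c=M0/2=0, d=(M1−M0)/(6·1)=-197/165, b=Δ0−h0·(2M0+M1)/6=1187/165
seg 1: a=1, c=M1/2=-197/55, d=(M2−M1)/(6·3)=29/45, b=Δ1−h1·(2M1+M2)/6=596/165
seg 2: a=-3, c=M2/2=122/55, d=(M3−M2)/(6·1)=-122/165, b=Δ2−h2·(2M2+M3)/6=-79/165
t_q=13/4 → seg 1, τ=9/4; S=1+596/165·τ+-197/55·τ²+29/45·τ³=-5861/3520

  seg 0: a=-5 b=1187/165 c=0 d=-197/165
  seg 1: a=1 b=596/165 c=-197/55 d=29/45
  seg 2: a=-3 b=-79/165 c=122/55 d=-122/165
S(13/4) = -5861/3520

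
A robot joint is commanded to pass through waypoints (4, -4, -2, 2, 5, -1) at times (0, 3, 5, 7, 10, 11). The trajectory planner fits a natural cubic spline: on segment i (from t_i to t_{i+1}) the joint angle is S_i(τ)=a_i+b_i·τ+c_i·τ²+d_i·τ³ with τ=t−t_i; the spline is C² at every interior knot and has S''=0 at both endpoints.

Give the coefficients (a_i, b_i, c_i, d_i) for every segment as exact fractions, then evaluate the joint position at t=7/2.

  seg 0: a=4 b=-9581/2538 c=0 d=2813/22842
  seg 1: a=-4 b=-571/1269 c=2813/2538 d=-973/5076
  seg 2: a=-2 b=712/423 c=-53/1269 d=127/1269
  seg 3: a=2 b=3448/1269 c=709/1269 d=-4306/11421
  seg 4: a=5 b=-5216/1269 c=-1199/423 d=1199/1269
S(7/2) = -17921/4512

Δ: Δ0=-8/3, Δ1=1, Δ2=2, Δ3=1, Δ4=-6
row 1: diag=10, rhs=22; c'=1/5, d'=11/5
row 2: denom=8−2·1/5=38/5; d'=(6−2·11/5)/(38/5)=4/19
row 3: denom=10−2·5/19=180/19; d'=(-6−2·4/19)/(180/19)=-61/90
row 4: denom=8−3·19/60=141/20; d'=(-42−3·-61/90)/(141/20)=-2398/423
back: M4=-2398/423
back: M3=-61/90−19/60·-2398/423=1418/1269
back: M2=4/19−5/19·1418/1269=-106/1269
back: M1=11/5−1/5·-106/1269=2813/1269
M: M0=0, M1=2813/1269, M2=-106/1269, M3=1418/1269, M4=-2398/423, M5=0
seg 0: a=4, c=M0/2=0, d=(M1−M0)/(6·3)=2813/22842, b=Δ0−h0·(2M0+M1)/6=-9581/2538
seg 1: a=-4, c=M1/2=2813/2538, d=(M2−M1)/(6·2)=-973/5076, b=Δ1−h1·(2M1+M2)/6=-571/1269
seg 2: a=-2, c=M2/2=-53/1269, d=(M3−M2)/(6·2)=127/1269, b=Δ2−h2·(2M2+M3)/6=712/423
seg 3: a=2, c=M3/2=709/1269, d=(M4−M3)/(6·3)=-4306/11421, b=Δ3−h3·(2M3+M4)/6=3448/1269
seg 4: a=5, c=M4/2=-1199/423, d=(M5−M4)/(6·1)=1199/1269, b=Δ4−h4·(2M4+M5)/6=-5216/1269
t_q=7/2 → seg 1, τ=1/2; S=-4+-571/1269·τ+2813/2538·τ²+-973/5076·τ³=-17921/4512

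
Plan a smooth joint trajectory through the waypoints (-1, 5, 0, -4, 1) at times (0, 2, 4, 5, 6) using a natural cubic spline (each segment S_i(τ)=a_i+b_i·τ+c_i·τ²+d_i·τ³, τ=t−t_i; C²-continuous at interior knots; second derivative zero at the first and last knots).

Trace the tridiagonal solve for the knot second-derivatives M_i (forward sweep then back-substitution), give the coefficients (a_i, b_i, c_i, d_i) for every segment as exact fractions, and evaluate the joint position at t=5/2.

  seg 0: a=-1 b=697/168 c=0 d=-193/672
  seg 1: a=5 b=59/84 c=-193/112 d=41/672
  seg 2: a=0 b=-131/24 c=-19/14 d=473/168
  seg 3: a=-4 b=23/84 c=397/56 d=-397/168
S(5/2) = 8831/1792

Δ: Δ0=3, Δ1=-5/2, Δ2=-4, Δ3=5
row 1: diag=8, rhs=-33; c'=1/4, d'=-33/8
row 2: denom=6−2·1/4=11/2; d'=(-9−2·-33/8)/(11/2)=-3/22
row 3: denom=4−1·2/11=42/11; d'=(54−1·-3/22)/(42/11)=397/28
back: M3=397/28
back: M2=-3/22−2/11·397/28=-19/7
back: M1=-33/8−1/4·-19/7=-193/56
M: M0=0, M1=-193/56, M2=-19/7, M3=397/28, M4=0
seg 0: a=-1, c=M0/2=0, d=(M1−M0)/(6·2)=-193/672, b=Δ0−h0·(2M0+M1)/6=697/168
seg 1: a=5, c=M1/2=-193/112, d=(M2−M1)/(6·2)=41/672, b=Δ1−h1·(2M1+M2)/6=59/84
seg 2: a=0, c=M2/2=-19/14, d=(M3−M2)/(6·1)=473/168, b=Δ2−h2·(2M2+M3)/6=-131/24
seg 3: a=-4, c=M3/2=397/56, d=(M4−M3)/(6·1)=-397/168, b=Δ3−h3·(2M3+M4)/6=23/84
t_q=5/2 → seg 1, τ=1/2; S=5+59/84·τ+-193/112·τ²+41/672·τ³=8831/1792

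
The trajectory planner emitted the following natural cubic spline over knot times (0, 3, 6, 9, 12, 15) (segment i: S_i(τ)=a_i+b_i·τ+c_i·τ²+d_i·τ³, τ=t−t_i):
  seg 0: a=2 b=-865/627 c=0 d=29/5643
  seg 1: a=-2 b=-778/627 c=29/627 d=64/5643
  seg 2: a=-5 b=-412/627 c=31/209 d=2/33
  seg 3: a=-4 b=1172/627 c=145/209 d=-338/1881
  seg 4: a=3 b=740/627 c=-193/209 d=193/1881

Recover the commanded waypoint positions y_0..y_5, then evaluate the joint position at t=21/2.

y_0=2 y_1=-2 y_2=-5 y_3=-4 y_4=3 y_5=1
S(21/2) = -101/418

y_0 = S_0(0) = a_0 = 2
y_1 = S_1(0) = a_1 = -2
y_2 = S_2(0) = a_2 = -5
y_3 = S_3(0) = a_3 = -4
y_4 = S_4(0) = a_4 = 3
y_5 = S_4(3) = 1
t_q=21/2 is in segment 3 (τ=3/2); S_3(τ)=-101/418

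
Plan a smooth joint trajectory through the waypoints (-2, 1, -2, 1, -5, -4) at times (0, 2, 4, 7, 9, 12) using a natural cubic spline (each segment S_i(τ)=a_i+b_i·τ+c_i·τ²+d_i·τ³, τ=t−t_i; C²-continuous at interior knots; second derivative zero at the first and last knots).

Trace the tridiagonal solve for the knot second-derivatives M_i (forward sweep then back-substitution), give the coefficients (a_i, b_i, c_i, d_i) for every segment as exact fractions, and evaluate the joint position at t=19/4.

Δ: Δ0=3/2, Δ1=-3/2, Δ2=1, Δ3=-3, Δ4=1/3
row 1: diag=8, rhs=-18; c'=1/4, d'=-9/4
row 2: denom=10−2·1/4=19/2; d'=(15−2·-9/4)/(19/2)=39/19
row 3: denom=10−3·6/19=172/19; d'=(-24−3·39/19)/(172/19)=-573/172
row 4: denom=10−2·19/86=411/43; d'=(20−2·-573/172)/(411/43)=2293/822
back: M4=2293/822
back: M3=-573/172−19/86·2293/822=-3245/822
back: M2=39/19−6/19·-3245/822=452/137
back: M1=-9/4−1/4·452/137=-1685/548
M: M0=0, M1=-1685/548, M2=452/137, M3=-3245/822, M4=2293/822, M5=0
seg 0: a=-2, c=M0/2=0, d=(M1−M0)/(6·2)=-1685/6576, b=Δ0−h0·(2M0+M1)/6=4151/1644
seg 1: a=1, c=M1/2=-1685/1096, d=(M2−M1)/(6·2)=3493/6576, b=Δ1−h1·(2M1+M2)/6=-226/411
seg 2: a=-2, c=M2/2=226/137, d=(M3−M2)/(6·3)=-5957/14796, b=Δ2−h2·(2M2+M3)/6=-535/1644
seg 3: a=1, c=M3/2=-3245/1644, d=(M4−M3)/(6·2)=923/1644, b=Δ3−h3·(2M3+M4)/6=-1067/822
seg 4: a=-5, c=M4/2=2293/1644, d=(M5−M4)/(6·3)=-2293/14796, b=Δ4−h4·(2M4+M5)/6=-673/274
t_q=19/4 → seg 2, τ=3/4; S=-2+-535/1644·τ+226/137·τ²+-5957/14796·τ³=-52117/35072

  seg 0: a=-2 b=4151/1644 c=0 d=-1685/6576
  seg 1: a=1 b=-226/411 c=-1685/1096 d=3493/6576
  seg 2: a=-2 b=-535/1644 c=226/137 d=-5957/14796
  seg 3: a=1 b=-1067/822 c=-3245/1644 d=923/1644
  seg 4: a=-5 b=-673/274 c=2293/1644 d=-2293/14796
S(19/4) = -52117/35072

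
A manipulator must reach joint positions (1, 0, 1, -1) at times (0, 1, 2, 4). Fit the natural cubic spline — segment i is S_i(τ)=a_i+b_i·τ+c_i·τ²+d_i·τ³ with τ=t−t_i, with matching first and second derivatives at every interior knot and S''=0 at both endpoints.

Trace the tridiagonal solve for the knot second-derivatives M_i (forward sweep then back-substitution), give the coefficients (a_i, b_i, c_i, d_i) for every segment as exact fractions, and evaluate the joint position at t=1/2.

Δ: Δ0=-1, Δ1=1, Δ2=-1
row 1: diag=4, rhs=12; c'=1/4, d'=3
row 2: denom=6−1·1/4=23/4; d'=(-12−1·3)/(23/4)=-60/23
back: M2=-60/23
back: M1=3−1/4·-60/23=84/23
M: M0=0, M1=84/23, M2=-60/23, M3=0
seg 0: a=1, c=M0/2=0, d=(M1−M0)/(6·1)=14/23, b=Δ0−h0·(2M0+M1)/6=-37/23
seg 1: a=0, c=M1/2=42/23, d=(M2−M1)/(6·1)=-24/23, b=Δ1−h1·(2M1+M2)/6=5/23
seg 2: a=1, c=M2/2=-30/23, d=(M3−M2)/(6·2)=5/23, b=Δ2−h2·(2M2+M3)/6=17/23
t_q=1/2 → seg 0, τ=1/2; S=1+-37/23·τ+0·τ²+14/23·τ³=25/92

  seg 0: a=1 b=-37/23 c=0 d=14/23
  seg 1: a=0 b=5/23 c=42/23 d=-24/23
  seg 2: a=1 b=17/23 c=-30/23 d=5/23
S(1/2) = 25/92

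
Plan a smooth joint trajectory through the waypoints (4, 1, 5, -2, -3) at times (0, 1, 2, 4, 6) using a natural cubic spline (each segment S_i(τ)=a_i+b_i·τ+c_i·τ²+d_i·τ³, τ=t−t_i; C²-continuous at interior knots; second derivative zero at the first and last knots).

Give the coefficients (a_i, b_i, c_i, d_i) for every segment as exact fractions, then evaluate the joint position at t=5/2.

Δ: Δ0=-3, Δ1=4, Δ2=-7/2, Δ3=-1/2
row 1: diag=4, rhs=42; c'=1/4, d'=21/2
row 2: denom=6−1·1/4=23/4; d'=(-45−1·21/2)/(23/4)=-222/23
row 3: denom=8−2·8/23=168/23; d'=(18−2·-222/23)/(168/23)=143/28
back: M3=143/28
back: M2=-222/23−8/23·143/28=-80/7
back: M1=21/2−1/4·-80/7=187/14
M: M0=0, M1=187/14, M2=-80/7, M3=143/28, M4=0
seg 0: a=4, c=M0/2=0, d=(M1−M0)/(6·1)=187/84, b=Δ0−h0·(2M0+M1)/6=-439/84
seg 1: a=1, c=M1/2=187/28, d=(M2−M1)/(6·1)=-347/84, b=Δ1−h1·(2M1+M2)/6=61/42
seg 2: a=5, c=M2/2=-40/7, d=(M3−M2)/(6·2)=463/336, b=Δ2−h2·(2M2+M3)/6=29/12
seg 3: a=-2, c=M3/2=143/56, d=(M4−M3)/(6·2)=-143/336, b=Δ3−h3·(2M3+M4)/6=-82/21
t_q=5/2 → seg 2, τ=1/2; S=5+29/12·τ+-40/7·τ²+463/336·τ³=4437/896

  seg 0: a=4 b=-439/84 c=0 d=187/84
  seg 1: a=1 b=61/42 c=187/28 d=-347/84
  seg 2: a=5 b=29/12 c=-40/7 d=463/336
  seg 3: a=-2 b=-82/21 c=143/56 d=-143/336
S(5/2) = 4437/896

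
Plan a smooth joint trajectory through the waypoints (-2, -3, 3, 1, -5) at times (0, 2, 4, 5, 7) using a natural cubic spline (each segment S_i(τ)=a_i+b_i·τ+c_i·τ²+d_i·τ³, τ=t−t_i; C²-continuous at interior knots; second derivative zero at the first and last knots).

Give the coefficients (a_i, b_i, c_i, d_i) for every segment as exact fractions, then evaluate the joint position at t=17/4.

  seg 0: a=-2 b=-489/256 c=0 d=361/1024
  seg 1: a=-3 b=297/128 c=1083/512 d=-909/1024
  seg 2: a=3 b=33/256 c=-411/128 d=277/256
  seg 3: a=1 b=-195/64 c=9/256 d=-3/512
S(17/4) = 46669/16384

Δ: Δ0=-1/2, Δ1=3, Δ2=-2, Δ3=-3
row 1: diag=8, rhs=21; c'=1/4, d'=21/8
row 2: denom=6−2·1/4=11/2; d'=(-30−2·21/8)/(11/2)=-141/22
row 3: denom=6−1·2/11=64/11; d'=(-6−1·-141/22)/(64/11)=9/128
back: M3=9/128
back: M2=-141/22−2/11·9/128=-411/64
back: M1=21/8−1/4·-411/64=1083/256
M: M0=0, M1=1083/256, M2=-411/64, M3=9/128, M4=0
seg 0: a=-2, c=M0/2=0, d=(M1−M0)/(6·2)=361/1024, b=Δ0−h0·(2M0+M1)/6=-489/256
seg 1: a=-3, c=M1/2=1083/512, d=(M2−M1)/(6·2)=-909/1024, b=Δ1−h1·(2M1+M2)/6=297/128
seg 2: a=3, c=M2/2=-411/128, d=(M3−M2)/(6·1)=277/256, b=Δ2−h2·(2M2+M3)/6=33/256
seg 3: a=1, c=M3/2=9/256, d=(M4−M3)/(6·2)=-3/512, b=Δ3−h3·(2M3+M4)/6=-195/64
t_q=17/4 → seg 2, τ=1/4; S=3+33/256·τ+-411/128·τ²+277/256·τ³=46669/16384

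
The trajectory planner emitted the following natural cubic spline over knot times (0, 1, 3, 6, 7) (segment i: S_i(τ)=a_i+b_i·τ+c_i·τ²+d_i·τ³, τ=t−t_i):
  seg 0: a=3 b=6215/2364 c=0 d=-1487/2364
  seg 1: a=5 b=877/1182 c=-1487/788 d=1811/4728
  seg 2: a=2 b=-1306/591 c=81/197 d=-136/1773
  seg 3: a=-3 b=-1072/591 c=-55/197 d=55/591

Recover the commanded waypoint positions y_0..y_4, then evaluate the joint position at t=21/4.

y_0=3 y_1=5 y_2=2 y_3=-3 y_4=-5
S(21/4) = -5561/3152

y_0 = S_0(0) = a_0 = 3
y_1 = S_1(0) = a_1 = 5
y_2 = S_2(0) = a_2 = 2
y_3 = S_3(0) = a_3 = -3
y_4 = S_3(1) = -5
t_q=21/4 is in segment 2 (τ=9/4); S_2(τ)=-5561/3152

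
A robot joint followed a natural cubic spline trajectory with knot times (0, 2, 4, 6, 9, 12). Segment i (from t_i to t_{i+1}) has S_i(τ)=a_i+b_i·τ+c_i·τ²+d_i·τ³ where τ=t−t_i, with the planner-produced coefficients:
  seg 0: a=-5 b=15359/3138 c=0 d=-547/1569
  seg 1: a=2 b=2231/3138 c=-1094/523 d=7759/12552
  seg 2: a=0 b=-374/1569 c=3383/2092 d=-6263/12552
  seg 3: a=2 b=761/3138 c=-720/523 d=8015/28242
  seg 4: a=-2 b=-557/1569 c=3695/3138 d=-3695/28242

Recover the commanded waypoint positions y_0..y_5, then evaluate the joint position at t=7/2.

y_0 = S_0(0) = a_0 = -5
y_1 = S_1(0) = a_1 = 2
y_2 = S_2(0) = a_2 = 0
y_3 = S_3(0) = a_3 = 2
y_4 = S_4(0) = a_4 = -2
y_5 = S_4(3) = 4
t_q=7/2 is in segment 1 (τ=3/2); S_1(τ)=14935/33472

y_0=-5 y_1=2 y_2=0 y_3=2 y_4=-2 y_5=4
S(7/2) = 14935/33472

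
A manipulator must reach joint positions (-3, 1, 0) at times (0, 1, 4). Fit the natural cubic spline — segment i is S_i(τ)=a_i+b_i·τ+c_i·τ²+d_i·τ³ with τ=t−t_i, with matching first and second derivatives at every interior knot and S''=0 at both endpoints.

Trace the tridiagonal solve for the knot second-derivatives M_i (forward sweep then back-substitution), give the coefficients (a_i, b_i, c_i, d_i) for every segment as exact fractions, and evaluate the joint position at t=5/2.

Δ: Δ0=4, Δ1=-1/3
row 1: diag=8, rhs=-26; c'=3/8, d'=-13/4
back: M1=-13/4
M: M0=0, M1=-13/4, M2=0
seg 0: a=-3, c=M0/2=0, d=(M1−M0)/(6·1)=-13/24, b=Δ0−h0·(2M0+M1)/6=109/24
seg 1: a=1, c=M1/2=-13/8, d=(M2−M1)/(6·3)=13/72, b=Δ1−h1·(2M1+M2)/6=35/12
t_q=5/2 → seg 1, τ=3/2; S=1+35/12·τ+-13/8·τ²+13/72·τ³=149/64

  seg 0: a=-3 b=109/24 c=0 d=-13/24
  seg 1: a=1 b=35/12 c=-13/8 d=13/72
S(5/2) = 149/64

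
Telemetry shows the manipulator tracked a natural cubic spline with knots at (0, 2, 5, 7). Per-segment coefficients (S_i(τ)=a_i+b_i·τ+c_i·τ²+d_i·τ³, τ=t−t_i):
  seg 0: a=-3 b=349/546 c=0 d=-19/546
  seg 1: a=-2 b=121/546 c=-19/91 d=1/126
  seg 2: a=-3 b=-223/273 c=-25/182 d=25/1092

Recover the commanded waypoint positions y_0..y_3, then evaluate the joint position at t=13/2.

y_0 = S_0(0) = a_0 = -3
y_1 = S_1(0) = a_1 = -2
y_2 = S_2(0) = a_2 = -3
y_3 = S_2(2) = -5
t_q=13/2 is in segment 2 (τ=3/2); S_2(τ)=-12979/2912

y_0=-3 y_1=-2 y_2=-3 y_3=-5
S(13/2) = -12979/2912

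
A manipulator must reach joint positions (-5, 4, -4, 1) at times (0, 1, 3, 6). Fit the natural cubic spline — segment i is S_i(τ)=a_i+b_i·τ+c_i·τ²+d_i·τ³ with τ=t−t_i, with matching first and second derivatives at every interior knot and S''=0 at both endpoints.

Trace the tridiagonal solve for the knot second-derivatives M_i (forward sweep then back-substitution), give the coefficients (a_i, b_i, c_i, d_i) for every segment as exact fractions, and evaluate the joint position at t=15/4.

  seg 0: a=-5 b=242/21 c=0 d=-53/21
  seg 1: a=4 b=83/21 c=-53/7 d=151/84
  seg 2: a=-4 b=-100/21 c=45/14 d=-5/14
S(15/4) = -757/128

Δ: Δ0=9, Δ1=-4, Δ2=5/3
row 1: diag=6, rhs=-78; c'=1/3, d'=-13
row 2: denom=10−2·1/3=28/3; d'=(34−2·-13)/(28/3)=45/7
back: M2=45/7
back: M1=-13−1/3·45/7=-106/7
M: M0=0, M1=-106/7, M2=45/7, M3=0
seg 0: a=-5, c=M0/2=0, d=(M1−M0)/(6·1)=-53/21, b=Δ0−h0·(2M0+M1)/6=242/21
seg 1: a=4, c=M1/2=-53/7, d=(M2−M1)/(6·2)=151/84, b=Δ1−h1·(2M1+M2)/6=83/21
seg 2: a=-4, c=M2/2=45/14, d=(M3−M2)/(6·3)=-5/14, b=Δ2−h2·(2M2+M3)/6=-100/21
t_q=15/4 → seg 2, τ=3/4; S=-4+-100/21·τ+45/14·τ²+-5/14·τ³=-757/128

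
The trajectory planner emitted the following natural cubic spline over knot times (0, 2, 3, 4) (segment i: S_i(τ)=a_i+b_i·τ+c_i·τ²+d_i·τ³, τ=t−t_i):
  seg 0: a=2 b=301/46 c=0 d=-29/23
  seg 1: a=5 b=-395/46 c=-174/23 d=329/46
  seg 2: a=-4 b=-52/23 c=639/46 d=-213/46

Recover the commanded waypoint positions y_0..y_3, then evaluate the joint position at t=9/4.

y_0 = S_0(0) = a_0 = 2
y_1 = S_1(0) = a_1 = 5
y_2 = S_2(0) = a_2 = -4
y_3 = S_2(1) = 3
t_q=9/4 is in segment 1 (τ=1/4); S_1(τ)=319/128

y_0=2 y_1=5 y_2=-4 y_3=3
S(9/4) = 319/128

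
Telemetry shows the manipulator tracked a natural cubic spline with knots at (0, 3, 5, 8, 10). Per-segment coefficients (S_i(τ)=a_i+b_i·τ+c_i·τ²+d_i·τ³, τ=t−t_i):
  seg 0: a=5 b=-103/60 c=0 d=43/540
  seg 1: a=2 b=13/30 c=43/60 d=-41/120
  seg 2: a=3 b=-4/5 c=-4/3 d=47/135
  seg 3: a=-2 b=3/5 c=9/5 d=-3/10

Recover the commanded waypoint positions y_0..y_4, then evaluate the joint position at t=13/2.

y_0=5 y_1=2 y_2=3 y_3=-2 y_4=4
S(13/2) = -1/40

y_0 = S_0(0) = a_0 = 5
y_1 = S_1(0) = a_1 = 2
y_2 = S_2(0) = a_2 = 3
y_3 = S_3(0) = a_3 = -2
y_4 = S_3(2) = 4
t_q=13/2 is in segment 2 (τ=3/2); S_2(τ)=-1/40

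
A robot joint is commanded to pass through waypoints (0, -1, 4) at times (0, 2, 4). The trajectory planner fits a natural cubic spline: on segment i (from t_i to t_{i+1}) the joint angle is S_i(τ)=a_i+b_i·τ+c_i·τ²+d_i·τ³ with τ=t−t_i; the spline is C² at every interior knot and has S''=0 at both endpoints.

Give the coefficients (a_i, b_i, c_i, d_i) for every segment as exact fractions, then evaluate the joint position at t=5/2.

Δ: Δ0=-1/2, Δ1=5/2
row 1: diag=8, rhs=18; c'=1/4, d'=9/4
back: M1=9/4
M: M0=0, M1=9/4, M2=0
seg 0: a=0, c=M0/2=0, d=(M1−M0)/(6·2)=3/16, b=Δ0−h0·(2M0+M1)/6=-5/4
seg 1: a=-1, c=M1/2=9/8, d=(M2−M1)/(6·2)=-3/16, b=Δ1−h1·(2M1+M2)/6=1
t_q=5/2 → seg 1, τ=1/2; S=-1+1·τ+9/8·τ²+-3/16·τ³=-31/128

  seg 0: a=0 b=-5/4 c=0 d=3/16
  seg 1: a=-1 b=1 c=9/8 d=-3/16
S(5/2) = -31/128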